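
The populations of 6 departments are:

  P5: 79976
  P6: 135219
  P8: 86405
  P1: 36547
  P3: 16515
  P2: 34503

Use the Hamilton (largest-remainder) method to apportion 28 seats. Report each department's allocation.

P5 6, P6 10, P8 6, P1 3, P3 1, P2 2

The standard divisor is 389165/28 ≈ 13898.75.
Standard quotas: P5 5.7542, P6 9.7289, P8 6.2167, P1 2.6295, P3 1.1882, P2 2.4825.
Lower quotas: P5 5, P6 9, P8 6, P1 2, P3 1, P2 2 (sum 25, leaving 3 seats).
Remainders in descending order: P5 0.7542, P6 0.7289, P1 0.6295, P2 0.4825, P8 0.2167, P3 0.1882.
The surplus seats go to P5, P6, P1.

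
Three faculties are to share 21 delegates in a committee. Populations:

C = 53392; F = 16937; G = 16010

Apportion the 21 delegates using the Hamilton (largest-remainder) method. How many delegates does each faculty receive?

C: 13, F: 4, G: 4

The standard divisor is 86339/21 ≈ 4111.381.
Standard quotas: C 12.9864, F 4.1195, G 3.8941.
Lower quotas: C 12, F 4, G 3 (sum 19, leaving 2 seats).
Remainders in descending order: C 0.9864, G 0.8941, F 0.1195.
Largest remainders: C, G receive the extra seats.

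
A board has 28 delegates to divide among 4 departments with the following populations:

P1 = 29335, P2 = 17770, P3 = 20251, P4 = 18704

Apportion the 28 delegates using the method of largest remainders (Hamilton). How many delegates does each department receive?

The standard divisor is 86060/28 ≈ 3073.571.
Standard quotas: P1 9.5443, P2 5.7815, P3 6.5888, P4 6.0854.
Lower quotas: P1 9, P2 5, P3 6, P4 6 (sum 26, leaving 2 seats).
Remainders in descending order: P2 0.7815, P3 0.5888, P1 0.5443, P4 0.0854.
The surplus seats go to P2, P3.

P1 9, P2 6, P3 7, P4 6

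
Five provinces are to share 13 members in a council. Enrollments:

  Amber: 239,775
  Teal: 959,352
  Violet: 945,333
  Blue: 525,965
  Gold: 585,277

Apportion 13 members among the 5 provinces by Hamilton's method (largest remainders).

Amber 1, Teal 4, Violet 4, Blue 2, Gold 2

Standard divisor: 3255702 ÷ 13 ≈ 250438.615.
Standard quotas: Amber 0.9574, Teal 3.8307, Violet 3.7747, Blue 2.1002, Gold 2.3370.
Lower quotas: Amber 0, Teal 3, Violet 3, Blue 2, Gold 2 (sum 10, leaving 3 seats).
Remainders in descending order: Amber 0.9574, Teal 0.8307, Violet 0.7747, Gold 0.3370, Blue 0.1002.
Largest remainders: Amber, Teal, Violet receive the extra seats.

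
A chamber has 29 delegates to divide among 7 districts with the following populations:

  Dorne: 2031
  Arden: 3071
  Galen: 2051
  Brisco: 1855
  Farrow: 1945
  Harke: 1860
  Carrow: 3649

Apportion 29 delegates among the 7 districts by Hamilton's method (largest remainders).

Dorne 4, Arden 5, Galen 4, Brisco 3, Farrow 3, Harke 3, Carrow 7

Standard divisor: 16462 ÷ 29 ≈ 567.655.
Standard quotas: Dorne 3.578, Arden 5.410, Galen 3.613, Brisco 3.268, Farrow 3.426, Harke 3.277, Carrow 6.428.
Lower quotas: Dorne 3, Arden 5, Galen 3, Brisco 3, Farrow 3, Harke 3, Carrow 6 (sum 26, leaving 3 seats).
Remainders in descending order: Galen 0.613, Dorne 0.578, Carrow 0.428, Farrow 0.426, Arden 0.410, Harke 0.277, Brisco 0.268.
The surplus seats go to Galen, Dorne, Carrow.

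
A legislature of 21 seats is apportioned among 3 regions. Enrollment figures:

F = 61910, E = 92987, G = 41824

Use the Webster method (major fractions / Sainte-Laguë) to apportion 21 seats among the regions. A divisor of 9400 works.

F: 7; E: 10; G: 4

With modified divisor 9400: modified quotas F 6.586, E 9.892, G 4.449.
Rounding to the nearest integer: F 7, E 10, G 4 (total 21).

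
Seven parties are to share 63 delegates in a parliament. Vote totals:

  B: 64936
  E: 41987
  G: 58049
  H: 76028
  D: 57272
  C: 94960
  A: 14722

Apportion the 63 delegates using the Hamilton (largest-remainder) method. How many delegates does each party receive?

B=10, E=6, G=9, H=12, D=9, C=15, A=2

Standard divisor: 407954 ÷ 63 ≈ 6475.46.
Standard quotas: B 10.0280, E 6.4840, G 8.9645, H 11.7409, D 8.8445, C 14.6646, A 2.2735.
Lower quotas: B 10, E 6, G 8, H 11, D 8, C 14, A 2 (sum 59, leaving 4 seats).
Remainders in descending order: G 0.9645, D 0.8445, H 0.7409, C 0.6646, E 0.4840, A 0.2735, B 0.0280.
The surplus seats go to G, D, H, C.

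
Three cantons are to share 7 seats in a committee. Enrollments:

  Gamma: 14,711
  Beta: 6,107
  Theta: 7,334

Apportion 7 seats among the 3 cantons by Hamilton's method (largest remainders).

Gamma=4; Beta=1; Theta=2

Standard divisor: 28152 ÷ 7 ≈ 4021.714.
Standard quotas: Gamma 3.6579, Beta 1.5185, Theta 1.8236.
Lower quotas: Gamma 3, Beta 1, Theta 1 (sum 5, leaving 2 seats).
Remainders in descending order: Theta 0.8236, Gamma 0.6579, Beta 0.5185.
The surplus seats go to Theta, Gamma.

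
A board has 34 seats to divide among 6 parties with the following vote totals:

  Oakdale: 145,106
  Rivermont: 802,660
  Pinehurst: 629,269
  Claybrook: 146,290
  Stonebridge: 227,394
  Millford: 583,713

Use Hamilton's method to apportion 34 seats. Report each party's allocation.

Standard divisor: 2534432 ÷ 34 ≈ 74542.118.
Standard quotas: Oakdale 1.9466, Rivermont 10.7679, Pinehurst 8.4418, Claybrook 1.9625, Stonebridge 3.0505, Millford 7.8306.
Lower quotas: Oakdale 1, Rivermont 10, Pinehurst 8, Claybrook 1, Stonebridge 3, Millford 7 (sum 30, leaving 4 seats).
Remainders in descending order: Claybrook 0.9625, Oakdale 0.9466, Millford 0.8306, Rivermont 0.7679, Pinehurst 0.4418, Stonebridge 0.0505.
Largest remainders: Claybrook, Oakdale, Millford, Rivermont receive the extra seats.

Oakdale 2, Rivermont 11, Pinehurst 8, Claybrook 2, Stonebridge 3, Millford 8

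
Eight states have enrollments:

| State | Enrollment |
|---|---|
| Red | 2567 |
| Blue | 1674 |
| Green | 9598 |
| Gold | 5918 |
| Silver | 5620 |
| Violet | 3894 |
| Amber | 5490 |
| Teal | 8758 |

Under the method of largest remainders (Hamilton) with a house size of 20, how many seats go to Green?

4

The standard divisor is 43519/20 ≈ 2175.95.
Standard quotas: Red 1.1797, Blue 0.7693, Green 4.4109, Gold 2.7197, Silver 2.5828, Violet 1.7896, Amber 2.5230, Teal 4.0249.
Lower quotas: Red 1, Blue 0, Green 4, Gold 2, Silver 2, Violet 1, Amber 2, Teal 4 (sum 16, leaving 4 seats).
Remainders in descending order: Violet 0.7896, Blue 0.7693, Gold 0.7197, Silver 0.5828, Amber 0.5230, Green 0.4109, Red 0.1797, Teal 0.0249.
The surplus seats go to Violet, Blue, Gold, Silver.
Green receives 4.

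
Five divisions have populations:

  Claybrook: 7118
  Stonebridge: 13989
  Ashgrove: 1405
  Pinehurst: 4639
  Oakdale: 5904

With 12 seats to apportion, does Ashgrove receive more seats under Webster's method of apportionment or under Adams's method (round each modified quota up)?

Webster: Claybrook 3, Stonebridge 5, Ashgrove 0, Pinehurst 2, Oakdale 2.
Adams: Claybrook 3, Stonebridge 4, Ashgrove 1, Pinehurst 2, Oakdale 2.
Ashgrove gets 0 under Webster and 1 under Adams.

Adams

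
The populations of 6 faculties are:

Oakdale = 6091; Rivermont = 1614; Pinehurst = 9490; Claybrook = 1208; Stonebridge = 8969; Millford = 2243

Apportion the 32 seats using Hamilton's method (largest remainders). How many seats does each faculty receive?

Oakdale 7, Rivermont 2, Pinehurst 10, Claybrook 1, Stonebridge 10, Millford 2

The standard divisor is 29615/32 ≈ 925.469.
Standard quotas: Oakdale 6.5815, Rivermont 1.7440, Pinehurst 10.2543, Claybrook 1.3053, Stonebridge 9.6913, Millford 2.4236.
Lower quotas: Oakdale 6, Rivermont 1, Pinehurst 10, Claybrook 1, Stonebridge 9, Millford 2 (sum 29, leaving 3 seats).
Remainders in descending order: Rivermont 0.7440, Stonebridge 0.6913, Oakdale 0.5815, Millford 0.4236, Claybrook 0.3053, Pinehurst 0.2543.
The surplus seats go to Rivermont, Stonebridge, Oakdale.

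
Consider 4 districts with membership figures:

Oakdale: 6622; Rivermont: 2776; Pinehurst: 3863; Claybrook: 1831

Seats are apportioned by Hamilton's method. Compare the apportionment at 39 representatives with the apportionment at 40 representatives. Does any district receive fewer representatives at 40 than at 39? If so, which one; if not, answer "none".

At 39 seats: Oakdale 17, Rivermont 7, Pinehurst 10, Claybrook 5.
At 40 seats: Oakdale 18, Rivermont 7, Pinehurst 10, Claybrook 5.
No district's allocation decreased.

none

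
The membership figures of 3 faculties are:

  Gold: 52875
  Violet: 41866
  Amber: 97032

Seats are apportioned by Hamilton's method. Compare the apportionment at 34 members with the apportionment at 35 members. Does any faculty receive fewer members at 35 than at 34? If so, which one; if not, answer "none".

At 34 seats: Gold 9, Violet 8, Amber 17.
At 35 seats: Gold 10, Violet 7, Amber 18.
Violet drops from 8 to 7.

Violet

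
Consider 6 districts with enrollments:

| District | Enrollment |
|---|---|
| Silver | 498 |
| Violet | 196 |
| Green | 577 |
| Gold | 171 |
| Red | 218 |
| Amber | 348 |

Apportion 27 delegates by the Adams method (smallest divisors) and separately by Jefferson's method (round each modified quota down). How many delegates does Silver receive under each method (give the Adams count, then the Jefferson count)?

6 and 7

Adams: Silver 6, Violet 3, Green 7, Gold 3, Red 3, Amber 5.
Jefferson: Silver 7, Violet 2, Green 8, Gold 2, Red 3, Amber 5.
Silver gets 6 under Adams and 7 under Jefferson.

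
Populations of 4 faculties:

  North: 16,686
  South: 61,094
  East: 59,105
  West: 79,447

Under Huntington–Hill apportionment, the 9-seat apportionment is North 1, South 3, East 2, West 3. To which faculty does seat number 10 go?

East

Priority for the next seat is population ÷ (√(s·(s+1))).
Priorities: North 11798.784, South 17636.319, East 24129.515, West 22934.373.
Highest priority: East.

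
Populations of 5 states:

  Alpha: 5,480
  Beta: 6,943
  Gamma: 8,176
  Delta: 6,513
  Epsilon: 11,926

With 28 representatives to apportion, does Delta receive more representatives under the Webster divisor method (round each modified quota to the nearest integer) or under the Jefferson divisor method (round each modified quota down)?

Webster

Webster: Alpha 4, Beta 5, Gamma 6, Delta 5, Epsilon 8.
Jefferson: Alpha 4, Beta 5, Gamma 6, Delta 4, Epsilon 9.
Delta gets 5 under Webster and 4 under Jefferson.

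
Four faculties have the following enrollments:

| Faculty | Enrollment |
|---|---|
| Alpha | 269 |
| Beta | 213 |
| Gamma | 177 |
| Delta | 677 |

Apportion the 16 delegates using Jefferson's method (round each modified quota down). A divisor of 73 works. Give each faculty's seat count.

Alpha=3, Beta=2, Gamma=2, Delta=9

With modified divisor 73: modified quotas Alpha 3.685, Beta 2.918, Gamma 2.425, Delta 9.274.
Rounding down: Alpha 3, Beta 2, Gamma 2, Delta 9 (total 16).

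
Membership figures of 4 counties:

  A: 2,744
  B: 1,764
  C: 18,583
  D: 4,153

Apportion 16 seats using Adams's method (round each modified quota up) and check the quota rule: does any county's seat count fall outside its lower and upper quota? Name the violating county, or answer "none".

none

Standard quotas: A 1.612, B 1.036, C 10.914, D 2.439.
Adams allocation: A 2, B 1, C 10, D 3.
Every allocation lies between the lower and upper quota.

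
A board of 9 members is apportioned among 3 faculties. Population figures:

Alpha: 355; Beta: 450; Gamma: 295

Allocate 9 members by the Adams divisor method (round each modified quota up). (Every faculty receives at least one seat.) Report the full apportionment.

Alpha: 3, Beta: 4, Gamma: 2

Standard divisor 1100/9 ≈ 122.222; standard quotas: Alpha 2.905, Beta 3.682, Gamma 2.414.
Rounding up gives 3, 4, 3 = 10 seats, so the divisor must be adjusted.
With modified divisor 149: modified quotas Alpha 2.383, Beta 3.020, Gamma 1.980.
Rounding up: Alpha 3, Beta 4, Gamma 2 (total 9).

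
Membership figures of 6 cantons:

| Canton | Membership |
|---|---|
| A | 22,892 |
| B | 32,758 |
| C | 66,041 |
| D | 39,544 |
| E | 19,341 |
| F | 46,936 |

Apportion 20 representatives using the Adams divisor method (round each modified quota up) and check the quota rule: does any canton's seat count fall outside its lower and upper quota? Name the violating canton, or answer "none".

Standard quotas: A 2.012, B 2.880, C 5.805, D 3.476, E 1.700, F 4.126.
Adams allocation: A 2, B 3, C 6, D 3, E 2, F 4.
Every allocation lies between the lower and upper quota.

none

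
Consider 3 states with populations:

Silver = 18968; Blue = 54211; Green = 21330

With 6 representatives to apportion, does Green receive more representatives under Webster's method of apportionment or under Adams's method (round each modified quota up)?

Adams

Webster: Silver 1, Blue 4, Green 1.
Adams: Silver 1, Blue 3, Green 2.
Green gets 1 under Webster and 2 under Adams.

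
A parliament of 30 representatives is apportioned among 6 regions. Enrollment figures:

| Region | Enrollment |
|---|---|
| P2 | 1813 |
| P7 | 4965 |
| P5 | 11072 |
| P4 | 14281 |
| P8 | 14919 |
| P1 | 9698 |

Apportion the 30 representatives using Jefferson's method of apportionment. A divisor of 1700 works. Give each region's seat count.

With modified divisor 1700: modified quotas P2 1.066, P7 2.921, P5 6.513, P4 8.401, P8 8.776, P1 5.705.
Rounding down: P2 1, P7 2, P5 6, P4 8, P8 8, P1 5 (total 30).

P2 1; P7 2; P5 6; P4 8; P8 8; P1 5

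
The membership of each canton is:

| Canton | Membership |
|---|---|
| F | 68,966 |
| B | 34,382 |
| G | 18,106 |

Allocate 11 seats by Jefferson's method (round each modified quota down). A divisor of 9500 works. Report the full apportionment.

With modified divisor 9500: modified quotas F 7.260, B 3.619, G 1.906.
Rounding down: F 7, B 3, G 1 (total 11).

F: 7; B: 3; G: 1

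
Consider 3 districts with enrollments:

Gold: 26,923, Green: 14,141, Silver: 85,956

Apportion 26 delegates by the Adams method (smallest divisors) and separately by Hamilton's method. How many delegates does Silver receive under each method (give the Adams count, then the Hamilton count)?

Adams: Gold 6, Green 3, Silver 17.
Hamilton: Gold 5, Green 3, Silver 18.
Silver gets 17 under Adams and 18 under Hamilton.

17 and 18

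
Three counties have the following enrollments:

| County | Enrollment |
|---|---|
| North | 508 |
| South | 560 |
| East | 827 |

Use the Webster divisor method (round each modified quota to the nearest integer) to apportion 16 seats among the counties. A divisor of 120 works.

With modified divisor 120: modified quotas North 4.233, South 4.667, East 6.892.
Rounding to the nearest integer: North 4, South 5, East 7 (total 16).

North: 4, South: 5, East: 7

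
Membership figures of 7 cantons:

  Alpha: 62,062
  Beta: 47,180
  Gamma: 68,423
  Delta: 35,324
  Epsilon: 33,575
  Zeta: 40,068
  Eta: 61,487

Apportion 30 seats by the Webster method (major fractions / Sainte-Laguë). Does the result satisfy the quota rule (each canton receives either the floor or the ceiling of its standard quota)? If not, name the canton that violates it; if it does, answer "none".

Standard quotas: Alpha 5.348, Beta 4.066, Gamma 5.897, Delta 3.044, Epsilon 2.893, Zeta 3.453, Eta 5.299.
Webster allocation: Alpha 5, Beta 4, Gamma 6, Delta 3, Epsilon 3, Zeta 4, Eta 5.
Every allocation lies between the lower and upper quota.

none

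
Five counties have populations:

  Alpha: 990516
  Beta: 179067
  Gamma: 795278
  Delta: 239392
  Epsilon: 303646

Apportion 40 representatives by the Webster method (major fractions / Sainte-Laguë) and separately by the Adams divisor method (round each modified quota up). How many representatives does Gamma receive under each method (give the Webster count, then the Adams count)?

Webster: Alpha 16, Beta 3, Gamma 12, Delta 4, Epsilon 5.
Adams: Alpha 15, Beta 3, Gamma 13, Delta 4, Epsilon 5.
Gamma gets 12 under Webster and 13 under Adams.

12 and 13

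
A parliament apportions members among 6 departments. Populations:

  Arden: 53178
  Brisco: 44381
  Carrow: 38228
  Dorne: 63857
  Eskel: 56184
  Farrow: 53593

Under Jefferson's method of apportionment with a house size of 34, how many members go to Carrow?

4

Standard divisor 309421/34 ≈ 9100.618; standard quotas: Arden 5.843, Brisco 4.877, Carrow 4.201, Dorne 7.017, Eskel 6.174, Farrow 5.889.
Rounding down gives 5, 4, 4, 7, 6, 5 = 31 seats, so the divisor must be adjusted.
With modified divisor 8400: modified quotas Arden 6.331, Brisco 5.283, Carrow 4.551, Dorne 7.602, Eskel 6.689, Farrow 6.380.
Rounding down: Arden 6, Brisco 5, Carrow 4, Dorne 7, Eskel 6, Farrow 6 (total 34).
Carrow receives 4.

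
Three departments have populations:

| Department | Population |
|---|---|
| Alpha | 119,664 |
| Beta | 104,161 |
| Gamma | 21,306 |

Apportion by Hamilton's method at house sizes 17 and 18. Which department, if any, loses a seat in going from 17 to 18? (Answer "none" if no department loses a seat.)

At 17 seats: Alpha 8, Beta 7, Gamma 2.
At 18 seats: Alpha 9, Beta 8, Gamma 1.
Gamma drops from 2 to 1.

Gamma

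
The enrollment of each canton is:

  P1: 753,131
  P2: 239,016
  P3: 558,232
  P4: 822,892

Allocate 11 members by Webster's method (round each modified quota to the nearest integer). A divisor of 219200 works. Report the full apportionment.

With modified divisor 219200: modified quotas P1 3.436, P2 1.090, P3 2.547, P4 3.754.
Rounding to the nearest integer: P1 3, P2 1, P3 3, P4 4 (total 11).

P1 3; P2 1; P3 3; P4 4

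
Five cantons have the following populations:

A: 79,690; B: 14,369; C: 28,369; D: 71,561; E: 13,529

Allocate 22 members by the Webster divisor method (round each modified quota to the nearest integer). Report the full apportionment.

Standard divisor 207518/22 ≈ 9432.636; standard quotas: A 8.448, B 1.523, C 3.008, D 7.587, E 1.434.
Rounding to the nearest integer gives A 8, B 2, C 3, D 8, E 1 — total 22, matching the house size, so no adjustment is needed.

A=8; B=2; C=3; D=8; E=1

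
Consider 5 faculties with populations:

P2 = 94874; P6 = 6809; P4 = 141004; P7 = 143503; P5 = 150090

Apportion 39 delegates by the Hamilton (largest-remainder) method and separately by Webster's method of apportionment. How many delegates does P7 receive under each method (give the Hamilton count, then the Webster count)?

Hamilton: P2 7, P6 1, P4 10, P7 10, P5 11.
Webster: P2 7, P6 0, P4 10, P7 11, P5 11.
P7 gets 10 under Hamilton and 11 under Webster.

10 and 11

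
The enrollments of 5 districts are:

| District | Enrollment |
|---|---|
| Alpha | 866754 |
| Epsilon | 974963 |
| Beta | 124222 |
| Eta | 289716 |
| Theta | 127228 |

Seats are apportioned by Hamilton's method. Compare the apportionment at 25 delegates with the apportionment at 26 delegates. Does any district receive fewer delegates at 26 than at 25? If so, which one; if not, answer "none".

At 25 seats: Alpha 9, Epsilon 10, Beta 1, Eta 3, Theta 2.
At 26 seats: Alpha 10, Epsilon 11, Beta 1, Eta 3, Theta 1.
Theta drops from 2 to 1.

Theta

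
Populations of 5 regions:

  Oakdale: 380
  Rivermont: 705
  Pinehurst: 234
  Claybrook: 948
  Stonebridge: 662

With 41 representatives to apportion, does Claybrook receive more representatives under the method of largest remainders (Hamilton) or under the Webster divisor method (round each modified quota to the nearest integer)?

Hamilton: Oakdale 6, Rivermont 10, Pinehurst 3, Claybrook 13, Stonebridge 9.
Webster: Oakdale 5, Rivermont 10, Pinehurst 3, Claybrook 14, Stonebridge 9.
Claybrook gets 13 under Hamilton and 14 under Webster.

Webster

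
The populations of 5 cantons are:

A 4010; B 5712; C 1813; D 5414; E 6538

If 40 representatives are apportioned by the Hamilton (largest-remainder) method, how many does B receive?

10

Standard divisor: 23487 ÷ 40 ≈ 587.175.
Standard quotas: A 6.8293, B 9.7279, C 3.0877, D 9.2204, E 11.1347.
Lower quotas: A 6, B 9, C 3, D 9, E 11 (sum 38, leaving 2 seats).
Remainders in descending order: A 0.8293, B 0.7279, D 0.2204, E 0.1347, C 0.0877.
The surplus seats go to A, B.
B receives 10.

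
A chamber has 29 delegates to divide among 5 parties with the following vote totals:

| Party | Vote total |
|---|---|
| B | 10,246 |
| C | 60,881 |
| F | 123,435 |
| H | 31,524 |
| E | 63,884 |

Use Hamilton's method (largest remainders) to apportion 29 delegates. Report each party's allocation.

B 1, C 6, F 12, H 3, E 7

The standard divisor is 289970/29 ≈ 9998.966.
Standard quotas: B 1.0247, C 6.0887, F 12.3448, H 3.1527, E 6.3891.
Lower quotas: B 1, C 6, F 12, H 3, E 6 (sum 28, leaving 1 seat).
Remainders in descending order: E 0.3891, F 0.3448, H 0.1527, C 0.0887, B 0.0247.
The surplus seat goes to E.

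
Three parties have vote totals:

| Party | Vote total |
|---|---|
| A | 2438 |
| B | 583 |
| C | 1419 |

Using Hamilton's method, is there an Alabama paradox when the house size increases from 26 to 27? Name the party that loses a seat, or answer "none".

At 26 seats: A 14, B 4, C 8.
At 27 seats: A 15, B 3, C 9.
B drops from 4 to 3.

B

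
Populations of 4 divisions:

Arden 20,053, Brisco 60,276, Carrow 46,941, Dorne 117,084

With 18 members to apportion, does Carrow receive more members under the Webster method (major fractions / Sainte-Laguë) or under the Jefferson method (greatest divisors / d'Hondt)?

Webster: Arden 1, Brisco 4, Carrow 4, Dorne 9.
Jefferson: Arden 1, Brisco 5, Carrow 3, Dorne 9.
Carrow gets 4 under Webster and 3 under Jefferson.

Webster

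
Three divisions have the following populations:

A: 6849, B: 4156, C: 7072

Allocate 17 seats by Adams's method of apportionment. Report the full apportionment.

A 6; B 4; C 7

Standard divisor 18077/17 ≈ 1063.353; standard quotas: A 6.441, B 3.908, C 6.651.
Rounding up gives 7, 4, 7 = 18 seats, so the divisor must be adjusted.
With modified divisor 1160: modified quotas A 5.904, B 3.583, C 6.097.
Rounding up: A 6, B 4, C 7 (total 17).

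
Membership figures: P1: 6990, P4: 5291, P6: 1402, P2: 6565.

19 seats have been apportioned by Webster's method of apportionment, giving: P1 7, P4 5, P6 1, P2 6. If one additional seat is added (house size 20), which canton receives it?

Priority for the next seat is population ÷ (current seats + 0.5).
Priorities: P1 932.000, P4 962.000, P6 934.667, P2 1010.000.
Highest priority: P2.

P2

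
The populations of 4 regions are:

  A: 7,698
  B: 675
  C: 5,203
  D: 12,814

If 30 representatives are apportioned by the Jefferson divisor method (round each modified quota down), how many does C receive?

Standard divisor 26390/30 ≈ 879.667; standard quotas: A 8.751, B 0.767, C 5.915, D 14.567.
Rounding down gives 8, 0, 5, 14 = 27 seats, so the divisor must be adjusted.
With modified divisor 830: modified quotas A 9.275, B 0.813, C 6.269, D 15.439.
Rounding down: A 9, B 0, C 6, D 15 (total 30).
C receives 6.

6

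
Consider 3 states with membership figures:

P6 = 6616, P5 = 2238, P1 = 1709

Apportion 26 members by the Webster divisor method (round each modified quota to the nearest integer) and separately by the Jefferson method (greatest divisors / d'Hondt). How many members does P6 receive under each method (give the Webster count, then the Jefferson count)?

16 and 17

Webster: P6 16, P5 6, P1 4.
Jefferson: P6 17, P5 5, P1 4.
P6 gets 16 under Webster and 17 under Jefferson.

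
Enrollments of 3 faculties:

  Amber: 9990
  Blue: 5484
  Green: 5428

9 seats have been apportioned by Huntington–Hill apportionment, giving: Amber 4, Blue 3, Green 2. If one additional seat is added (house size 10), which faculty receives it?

Priority for the next seat is population ÷ (√(s·(s+1))).
Priorities: Amber 2233.832, Blue 1583.094, Green 2215.972.
Highest priority: Amber.

Amber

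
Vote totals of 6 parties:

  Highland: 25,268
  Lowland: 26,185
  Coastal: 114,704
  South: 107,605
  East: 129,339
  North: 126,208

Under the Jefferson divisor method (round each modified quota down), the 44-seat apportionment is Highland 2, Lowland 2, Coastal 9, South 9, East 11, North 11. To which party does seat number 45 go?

Priority for the next seat is population ÷ (current seats + 1).
Priorities: Highland 8422.667, Lowland 8728.333, Coastal 11470.400, South 10760.500, East 10778.250, North 10517.333.
Highest priority: Coastal.

Coastal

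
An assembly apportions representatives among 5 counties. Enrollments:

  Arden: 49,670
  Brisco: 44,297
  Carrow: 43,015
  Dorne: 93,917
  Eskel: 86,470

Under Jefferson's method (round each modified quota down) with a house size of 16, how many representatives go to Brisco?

Standard divisor 317369/16 ≈ 19835.562; standard quotas: Arden 2.504, Brisco 2.233, Carrow 2.169, Dorne 4.735, Eskel 4.359.
Rounding down gives 2, 2, 2, 4, 4 = 14 seats, so the divisor must be adjusted.
With modified divisor 16900: modified quotas Arden 2.939, Brisco 2.621, Carrow 2.545, Dorne 5.557, Eskel 5.117.
Rounding down: Arden 2, Brisco 2, Carrow 2, Dorne 5, Eskel 5 (total 16).
Brisco receives 2.

2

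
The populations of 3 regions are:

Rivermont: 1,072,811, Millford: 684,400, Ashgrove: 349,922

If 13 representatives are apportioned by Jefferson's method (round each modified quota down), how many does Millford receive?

4

Standard divisor 2107133/13 ≈ 162087.154; standard quotas: Rivermont 6.619, Millford 4.222, Ashgrove 2.159.
Rounding down gives 6, 4, 2 = 12 seats, so the divisor must be adjusted.
With modified divisor 145100: modified quotas Rivermont 7.394, Millford 4.717, Ashgrove 2.412.
Rounding down: Rivermont 7, Millford 4, Ashgrove 2 (total 13).
Millford receives 4.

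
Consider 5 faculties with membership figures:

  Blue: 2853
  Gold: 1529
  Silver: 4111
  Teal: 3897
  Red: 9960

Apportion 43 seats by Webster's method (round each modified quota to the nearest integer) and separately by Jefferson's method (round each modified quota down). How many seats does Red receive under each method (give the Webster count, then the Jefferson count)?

19 and 20

Webster: Blue 5, Gold 3, Silver 8, Teal 8, Red 19.
Jefferson: Blue 5, Gold 3, Silver 8, Teal 7, Red 20.
Red gets 19 under Webster and 20 under Jefferson.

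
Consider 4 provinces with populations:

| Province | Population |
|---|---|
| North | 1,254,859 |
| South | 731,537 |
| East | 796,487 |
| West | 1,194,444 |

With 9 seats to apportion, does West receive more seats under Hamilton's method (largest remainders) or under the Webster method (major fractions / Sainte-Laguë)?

Hamilton

Hamilton: North 3, South 1, East 2, West 3.
Webster: North 3, South 2, East 2, West 2.
West gets 3 under Hamilton and 2 under Webster.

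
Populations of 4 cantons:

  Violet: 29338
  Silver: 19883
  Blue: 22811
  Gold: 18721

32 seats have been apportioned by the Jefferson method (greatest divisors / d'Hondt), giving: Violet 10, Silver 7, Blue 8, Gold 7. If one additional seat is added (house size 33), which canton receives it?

Priority for the next seat is population ÷ (current seats + 1).
Priorities: Violet 2667.091, Silver 2485.375, Blue 2534.556, Gold 2340.125.
Highest priority: Violet.

Violet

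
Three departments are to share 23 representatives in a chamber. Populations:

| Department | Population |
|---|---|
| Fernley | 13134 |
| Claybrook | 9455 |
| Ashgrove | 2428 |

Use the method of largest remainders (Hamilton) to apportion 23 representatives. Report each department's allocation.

Fernley: 12, Claybrook: 9, Ashgrove: 2

Standard divisor: 25017 ÷ 23 ≈ 1087.696.
Standard quotas: Fernley 12.0751, Claybrook 8.6927, Ashgrove 2.2322.
Lower quotas: Fernley 12, Claybrook 8, Ashgrove 2 (sum 22, leaving 1 seat).
Remainders in descending order: Claybrook 0.6927, Ashgrove 0.2322, Fernley 0.0751.
Largest remainder: Claybrook receives the extra seat.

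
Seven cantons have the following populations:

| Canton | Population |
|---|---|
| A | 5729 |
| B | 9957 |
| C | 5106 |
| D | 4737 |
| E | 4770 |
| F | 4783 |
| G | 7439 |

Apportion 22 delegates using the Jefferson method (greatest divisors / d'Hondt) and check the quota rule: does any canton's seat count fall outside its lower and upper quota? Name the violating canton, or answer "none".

none

Standard quotas: A 2.964, B 5.152, C 2.642, D 2.451, E 2.468, F 2.475, G 3.849.
Jefferson allocation: A 3, B 6, C 3, D 2, E 2, F 2, G 4.
Every allocation lies between the lower and upper quota.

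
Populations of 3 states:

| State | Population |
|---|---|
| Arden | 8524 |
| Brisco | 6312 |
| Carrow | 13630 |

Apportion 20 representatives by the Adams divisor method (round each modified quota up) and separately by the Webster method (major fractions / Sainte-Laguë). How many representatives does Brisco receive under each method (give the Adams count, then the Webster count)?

5 and 4

Adams: Arden 6, Brisco 5, Carrow 9.
Webster: Arden 6, Brisco 4, Carrow 10.
Brisco gets 5 under Adams and 4 under Webster.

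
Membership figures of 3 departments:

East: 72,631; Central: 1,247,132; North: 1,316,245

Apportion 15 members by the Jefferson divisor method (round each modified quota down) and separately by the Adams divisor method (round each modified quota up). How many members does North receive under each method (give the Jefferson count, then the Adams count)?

8 and 7

Jefferson: East 0, Central 7, North 8.
Adams: East 1, Central 7, North 7.
North gets 8 under Jefferson and 7 under Adams.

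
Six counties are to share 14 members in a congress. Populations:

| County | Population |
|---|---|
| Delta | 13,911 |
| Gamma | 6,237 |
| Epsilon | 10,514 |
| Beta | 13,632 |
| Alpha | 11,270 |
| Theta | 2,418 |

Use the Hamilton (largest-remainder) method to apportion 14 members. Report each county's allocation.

Standard divisor: 57982 ÷ 14 ≈ 4141.571.
Standard quotas: Delta 3.3589, Gamma 1.5060, Epsilon 2.5386, Beta 3.2915, Alpha 2.7212, Theta 0.5838.
Lower quotas: Delta 3, Gamma 1, Epsilon 2, Beta 3, Alpha 2, Theta 0 (sum 11, leaving 3 seats).
Remainders in descending order: Alpha 0.7212, Theta 0.5838, Epsilon 0.5386, Gamma 0.5060, Delta 0.3589, Beta 0.2915.
The surplus seats go to Alpha, Theta, Epsilon.

Delta=3, Gamma=1, Epsilon=3, Beta=3, Alpha=3, Theta=1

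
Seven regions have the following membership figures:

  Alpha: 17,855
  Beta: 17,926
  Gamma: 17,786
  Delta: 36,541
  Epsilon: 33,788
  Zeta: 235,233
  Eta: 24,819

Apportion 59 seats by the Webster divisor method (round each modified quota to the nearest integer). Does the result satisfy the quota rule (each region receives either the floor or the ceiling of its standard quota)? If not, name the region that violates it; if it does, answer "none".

Zeta

Standard quotas: Alpha 2.744, Beta 2.755, Gamma 2.733, Delta 5.615, Epsilon 5.192, Zeta 36.147, Eta 3.814.
Webster allocation: Alpha 3, Beta 3, Gamma 3, Delta 6, Epsilon 5, Zeta 35, Eta 4.
Zeta has quota 36.147 (lower 36, upper 37) but receives 35 — outside the quota interval.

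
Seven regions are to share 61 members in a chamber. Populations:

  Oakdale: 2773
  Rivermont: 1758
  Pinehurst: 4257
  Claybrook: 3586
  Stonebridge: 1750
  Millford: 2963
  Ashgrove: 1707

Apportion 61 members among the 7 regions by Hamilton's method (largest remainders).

Oakdale: 9, Rivermont: 6, Pinehurst: 14, Claybrook: 12, Stonebridge: 6, Millford: 9, Ashgrove: 5

Total 18794; standard divisor 18794/61 ≈ 308.098.
Standard quotas: Oakdale 9.000, Rivermont 5.706, Pinehurst 13.817, Claybrook 11.639, Stonebridge 5.680, Millford 9.617, Ashgrove 5.540.
Lower quotas: Oakdale 9, Rivermont 5, Pinehurst 13, Claybrook 11, Stonebridge 5, Millford 9, Ashgrove 5 (sum 57, leaving 4 seats).
Remainders in descending order: Pinehurst 0.817, Rivermont 0.706, Stonebridge 0.680, Claybrook 0.639, Millford 0.617, Ashgrove 0.540, Oakdale 0.000.
The surplus seats go to Pinehurst, Rivermont, Stonebridge, Claybrook.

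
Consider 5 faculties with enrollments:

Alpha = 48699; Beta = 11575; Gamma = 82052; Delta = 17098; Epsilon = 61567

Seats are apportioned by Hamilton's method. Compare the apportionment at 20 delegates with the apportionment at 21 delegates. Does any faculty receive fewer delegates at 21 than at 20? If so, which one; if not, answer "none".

Delta

At 20 seats: Alpha 4, Beta 1, Gamma 7, Delta 2, Epsilon 6.
At 21 seats: Alpha 5, Beta 1, Gamma 8, Delta 1, Epsilon 6.
Delta drops from 2 to 1.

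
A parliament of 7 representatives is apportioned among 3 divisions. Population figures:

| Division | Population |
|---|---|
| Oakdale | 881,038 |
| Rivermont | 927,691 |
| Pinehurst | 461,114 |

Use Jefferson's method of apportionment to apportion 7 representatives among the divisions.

Standard divisor 2269843/7 ≈ 324263.286; standard quotas: Oakdale 2.717, Rivermont 2.861, Pinehurst 1.422.
Rounding down gives 2, 2, 1 = 5 seats, so the divisor must be adjusted.
With modified divisor 262800: modified quotas Oakdale 3.353, Rivermont 3.530, Pinehurst 1.755.
Rounding down: Oakdale 3, Rivermont 3, Pinehurst 1 (total 7).

Oakdale 3, Rivermont 3, Pinehurst 1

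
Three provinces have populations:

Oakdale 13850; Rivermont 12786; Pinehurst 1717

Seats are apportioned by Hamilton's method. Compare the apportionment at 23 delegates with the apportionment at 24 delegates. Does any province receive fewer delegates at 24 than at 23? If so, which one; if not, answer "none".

At 23 seats: Oakdale 11, Rivermont 10, Pinehurst 2.
At 24 seats: Oakdale 12, Rivermont 11, Pinehurst 1.
Pinehurst drops from 2 to 1.

Pinehurst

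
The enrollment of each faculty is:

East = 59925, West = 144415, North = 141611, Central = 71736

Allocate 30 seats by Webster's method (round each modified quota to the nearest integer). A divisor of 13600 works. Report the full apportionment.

East 4, West 11, North 10, Central 5

With modified divisor 13600: modified quotas East 4.406, West 10.619, North 10.413, Central 5.275.
Rounding to the nearest integer: East 4, West 11, North 10, Central 5 (total 30).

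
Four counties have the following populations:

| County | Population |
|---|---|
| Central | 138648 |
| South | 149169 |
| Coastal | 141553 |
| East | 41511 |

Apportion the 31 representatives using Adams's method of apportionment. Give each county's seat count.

Standard divisor 470881/31 ≈ 15189.71; standard quotas: Central 9.128, South 9.820, Coastal 9.319, East 2.733.
Rounding up gives 10, 10, 10, 3 = 33 seats, so the divisor must be adjusted.
With modified divisor 16200: modified quotas Central 8.559, South 9.208, Coastal 8.738, East 2.562.
Rounding up: Central 9, South 10, Coastal 9, East 3 (total 31).

Central: 9; South: 10; Coastal: 9; East: 3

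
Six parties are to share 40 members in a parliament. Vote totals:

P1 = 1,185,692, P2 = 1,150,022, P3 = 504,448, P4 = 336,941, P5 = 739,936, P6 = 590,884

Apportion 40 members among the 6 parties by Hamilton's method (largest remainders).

P1=11, P2=10, P3=4, P4=3, P5=7, P6=5

The standard divisor is 4507923/40 ≈ 112698.075.
Standard quotas: P1 10.5210, P2 10.2045, P3 4.4761, P4 2.9898, P5 6.5656, P6 5.2431.
Lower quotas: P1 10, P2 10, P3 4, P4 2, P5 6, P6 5 (sum 37, leaving 3 seats).
Remainders in descending order: P4 0.9898, P5 0.5656, P1 0.5210, P3 0.4761, P6 0.2431, P2 0.2045.
Largest remainders: P4, P5, P1 receive the extra seats.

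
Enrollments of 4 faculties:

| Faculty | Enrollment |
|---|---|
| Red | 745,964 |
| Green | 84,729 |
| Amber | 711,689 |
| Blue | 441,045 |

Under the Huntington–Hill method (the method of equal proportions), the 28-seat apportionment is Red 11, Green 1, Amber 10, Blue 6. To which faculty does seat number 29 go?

Blue

Priority for the next seat is population ÷ (√(s·(s+1))).
Priorities: Red 64927.832, Green 59912.450, Amber 67856.884, Blue 68054.721.
Highest priority: Blue.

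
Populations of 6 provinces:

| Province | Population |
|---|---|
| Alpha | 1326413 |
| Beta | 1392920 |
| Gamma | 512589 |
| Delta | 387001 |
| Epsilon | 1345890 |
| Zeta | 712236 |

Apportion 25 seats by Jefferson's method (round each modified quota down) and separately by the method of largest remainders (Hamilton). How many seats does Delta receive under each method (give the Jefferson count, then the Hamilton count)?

Jefferson: Alpha 6, Beta 7, Gamma 2, Delta 1, Epsilon 6, Zeta 3.
Hamilton: Alpha 6, Beta 6, Gamma 2, Delta 2, Epsilon 6, Zeta 3.
Delta gets 1 under Jefferson and 2 under Hamilton.

1 and 2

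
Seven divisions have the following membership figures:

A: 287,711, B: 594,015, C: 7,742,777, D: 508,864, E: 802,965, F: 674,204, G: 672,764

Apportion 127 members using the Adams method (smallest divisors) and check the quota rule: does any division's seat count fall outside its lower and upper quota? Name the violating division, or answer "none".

C

Standard quotas: A 3.238, B 6.686, C 87.149, D 5.728, E 9.038, F 7.589, G 7.572.
Adams allocation: A 4, B 7, C 85, D 6, E 9, F 8, G 8.
C has quota 87.149 (lower 87, upper 88) but receives 85 — outside the quota interval.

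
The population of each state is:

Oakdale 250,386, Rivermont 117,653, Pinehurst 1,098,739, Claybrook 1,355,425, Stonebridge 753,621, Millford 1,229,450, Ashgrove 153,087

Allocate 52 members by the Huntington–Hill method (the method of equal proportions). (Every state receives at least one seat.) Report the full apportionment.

Oakdale 3, Rivermont 1, Pinehurst 11, Claybrook 14, Stonebridge 8, Millford 13, Ashgrove 2

With divisor 97034: modified quotas Oakdale 2.580, Rivermont 1.212, Pinehurst 11.323, Claybrook 13.969, Stonebridge 7.767, Millford 12.670, Ashgrove 1.578.
Geometric-mean thresholds: Oakdale √(2·3)=2.449, Rivermont √(1·2)=1.414, Pinehurst √(11·12)=11.489, Claybrook √(13·14)=13.491, Stonebridge √(7·8)=7.483, Millford √(12·13)=12.490, Ashgrove √(1·2)=1.414.
Each quota rounded against its threshold gives Oakdale 3, Rivermont 1, Pinehurst 11, Claybrook 14, Stonebridge 8, Millford 13, Ashgrove 2 (total 52).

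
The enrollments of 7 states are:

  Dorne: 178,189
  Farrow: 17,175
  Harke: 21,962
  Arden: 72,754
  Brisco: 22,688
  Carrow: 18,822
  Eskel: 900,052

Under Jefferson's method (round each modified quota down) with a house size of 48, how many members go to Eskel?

38

Standard divisor 1231642/48 ≈ 25659.208; standard quotas: Dorne 6.944, Farrow 0.669, Harke 0.856, Arden 2.835, Brisco 0.884, Carrow 0.734, Eskel 35.077.
Rounding down gives 6, 0, 0, 2, 0, 0, 35 = 43 seats, so the divisor must be adjusted.
With modified divisor 23400: modified quotas Dorne 7.615, Farrow 0.734, Harke 0.939, Arden 3.109, Brisco 0.970, Carrow 0.804, Eskel 38.464.
Rounding down: Dorne 7, Farrow 0, Harke 0, Arden 3, Brisco 0, Carrow 0, Eskel 38 (total 48).
Eskel receives 38.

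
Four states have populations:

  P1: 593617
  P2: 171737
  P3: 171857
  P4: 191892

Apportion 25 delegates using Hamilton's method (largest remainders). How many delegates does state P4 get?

Standard divisor: 1129103 ÷ 25 ≈ 45164.12.
Standard quotas: P1 13.1436, P2 3.8025, P3 3.8052, P4 4.2488.
Lower quotas: P1 13, P2 3, P3 3, P4 4 (sum 23, leaving 2 seats).
Remainders in descending order: P3 0.8052, P2 0.8025, P4 0.2488, P1 0.1436.
Largest remainders: P3, P2 receive the extra seats.
P4 receives 4.

4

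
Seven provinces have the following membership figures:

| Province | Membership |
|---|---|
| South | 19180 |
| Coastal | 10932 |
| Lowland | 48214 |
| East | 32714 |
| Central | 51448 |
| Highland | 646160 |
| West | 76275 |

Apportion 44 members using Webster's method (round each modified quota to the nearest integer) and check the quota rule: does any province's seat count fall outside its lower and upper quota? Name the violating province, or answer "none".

Highland

Standard quotas: South 0.954, Coastal 0.544, Lowland 2.397, East 1.627, Central 2.558, Highland 32.128, West 3.793.
Webster allocation: South 1, Coastal 1, Lowland 2, East 2, Central 3, Highland 31, West 4.
Highland has quota 32.128 (lower 32, upper 33) but receives 31 — outside the quota interval.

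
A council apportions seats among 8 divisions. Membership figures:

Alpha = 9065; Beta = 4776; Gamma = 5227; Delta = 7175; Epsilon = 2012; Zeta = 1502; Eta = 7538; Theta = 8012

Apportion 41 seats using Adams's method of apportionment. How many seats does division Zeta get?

Standard divisor 45307/41 ≈ 1105.049; standard quotas: Alpha 8.203, Beta 4.322, Gamma 4.730, Delta 6.493, Epsilon 1.821, Zeta 1.359, Eta 6.821, Theta 7.250.
Rounding up gives 9, 5, 5, 7, 2, 2, 7, 8 = 45 seats, so the divisor must be adjusted.
With modified divisor 1200: modified quotas Alpha 7.554, Beta 3.980, Gamma 4.356, Delta 5.979, Epsilon 1.677, Zeta 1.252, Eta 6.282, Theta 6.677.
Rounding up: Alpha 8, Beta 4, Gamma 5, Delta 6, Epsilon 2, Zeta 2, Eta 7, Theta 7 (total 41).
Zeta receives 2.

2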